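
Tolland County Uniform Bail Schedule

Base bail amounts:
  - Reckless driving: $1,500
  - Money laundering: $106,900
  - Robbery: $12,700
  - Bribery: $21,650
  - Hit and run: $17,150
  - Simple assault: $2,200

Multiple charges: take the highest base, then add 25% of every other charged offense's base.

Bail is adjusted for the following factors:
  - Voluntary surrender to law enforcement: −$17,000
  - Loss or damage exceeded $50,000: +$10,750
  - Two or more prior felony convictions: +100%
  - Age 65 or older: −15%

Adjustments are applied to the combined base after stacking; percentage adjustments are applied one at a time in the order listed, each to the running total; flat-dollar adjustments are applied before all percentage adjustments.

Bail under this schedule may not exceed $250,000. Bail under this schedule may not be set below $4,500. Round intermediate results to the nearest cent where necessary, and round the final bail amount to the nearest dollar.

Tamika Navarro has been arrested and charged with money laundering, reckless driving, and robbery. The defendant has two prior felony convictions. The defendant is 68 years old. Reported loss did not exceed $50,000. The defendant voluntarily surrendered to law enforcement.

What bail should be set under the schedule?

Base amounts from the schedule: money laundering $106,900; reckless driving $1,500; robbery $12,700.
Stacking rule: highest base plus 25% of each additional charge. Highest is money laundering at $106,900. Additional: $1,500 × 25% = $375; $12,700 × 25% = $3,175. Combined base = $106,900 + $3,550 = $110,450.
Voluntary surrender to law enforcement (−$17,000 flat): $110,450 − $17,000 = $93,450.
Two or more prior felony convictions (+100%): $93,450 × 2 = $186,900.
Age 65 or older (−15%): $186,900 × 0.85 = $158,865.
$158,865 is within the $250,000 maximum.
$158,865 is at or above the $4,500 minimum.

$158,865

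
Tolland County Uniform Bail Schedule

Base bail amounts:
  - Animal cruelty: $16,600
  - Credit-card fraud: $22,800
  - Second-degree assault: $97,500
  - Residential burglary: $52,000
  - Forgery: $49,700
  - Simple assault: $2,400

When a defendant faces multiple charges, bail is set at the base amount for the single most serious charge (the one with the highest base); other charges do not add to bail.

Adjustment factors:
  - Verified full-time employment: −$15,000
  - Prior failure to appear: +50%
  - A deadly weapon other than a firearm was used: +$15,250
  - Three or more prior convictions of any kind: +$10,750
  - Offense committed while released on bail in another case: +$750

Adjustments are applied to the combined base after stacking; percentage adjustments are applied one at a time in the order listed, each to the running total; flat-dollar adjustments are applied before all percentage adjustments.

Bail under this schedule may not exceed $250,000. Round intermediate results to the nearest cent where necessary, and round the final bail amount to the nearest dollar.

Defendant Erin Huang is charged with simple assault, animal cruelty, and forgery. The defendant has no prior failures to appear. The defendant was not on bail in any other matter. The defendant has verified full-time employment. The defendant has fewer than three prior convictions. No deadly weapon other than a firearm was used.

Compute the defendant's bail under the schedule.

$34,700

Base amounts from the schedule: simple assault $2,400; animal cruelty $16,600; forgery $49,700.
Stacking rule: use the highest base only. Highest is forgery at $49,700. Combined base = $49,700.
Verified full-time employment (−$15,000 flat): $49,700 − $15,000 = $34,700.
$34,700 is within the $250,000 maximum.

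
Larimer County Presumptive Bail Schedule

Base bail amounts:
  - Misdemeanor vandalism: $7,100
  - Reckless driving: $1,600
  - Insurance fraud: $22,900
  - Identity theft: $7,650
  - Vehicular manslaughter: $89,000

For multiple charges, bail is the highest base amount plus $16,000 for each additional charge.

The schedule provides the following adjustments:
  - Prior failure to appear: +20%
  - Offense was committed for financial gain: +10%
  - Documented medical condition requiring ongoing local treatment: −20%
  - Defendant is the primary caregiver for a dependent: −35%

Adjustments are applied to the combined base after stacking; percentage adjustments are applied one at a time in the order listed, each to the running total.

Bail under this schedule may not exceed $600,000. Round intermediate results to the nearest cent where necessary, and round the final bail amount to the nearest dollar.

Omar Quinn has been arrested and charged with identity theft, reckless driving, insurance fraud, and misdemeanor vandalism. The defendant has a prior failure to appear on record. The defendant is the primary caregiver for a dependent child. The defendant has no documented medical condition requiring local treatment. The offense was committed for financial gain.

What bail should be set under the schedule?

Base amounts from the schedule: identity theft $7,650; reckless driving $1,600; insurance fraud $22,900; misdemeanor vandalism $7,100.
Stacking rule: highest base plus $16,000 per additional charge. Highest is insurance fraud at $22,900; 3 additional charges → +$48,000. Combined base = $70,900.
Prior failure to appear (+20%): $70,900 × 1.2 = $85,080.
Offense was committed for financial gain (+10%): $85,080 × 1.1 = $93,588.
Defendant is the primary caregiver for a dependent (−35%): $93,588 × 0.65 = $60,832.20.
$60,832.20 is within the $600,000 maximum.
Rounded to the nearest dollar: $60,832.

$60,832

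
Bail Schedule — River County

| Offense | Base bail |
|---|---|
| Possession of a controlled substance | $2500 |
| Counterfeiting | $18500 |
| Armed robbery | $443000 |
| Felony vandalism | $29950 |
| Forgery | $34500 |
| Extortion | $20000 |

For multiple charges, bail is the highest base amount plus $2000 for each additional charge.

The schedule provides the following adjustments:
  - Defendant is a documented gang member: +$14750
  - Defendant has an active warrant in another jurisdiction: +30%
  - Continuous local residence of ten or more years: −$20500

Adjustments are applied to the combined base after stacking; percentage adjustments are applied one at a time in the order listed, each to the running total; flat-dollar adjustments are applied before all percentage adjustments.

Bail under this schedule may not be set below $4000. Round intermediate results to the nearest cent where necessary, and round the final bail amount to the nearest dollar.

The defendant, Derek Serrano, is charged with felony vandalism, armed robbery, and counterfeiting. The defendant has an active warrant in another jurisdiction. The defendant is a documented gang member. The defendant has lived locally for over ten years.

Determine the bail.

Base amounts from the schedule: felony vandalism $29950; armed robbery $443000; counterfeiting $18500.
Stacking rule: highest base plus $2000 per additional charge. Highest is armed robbery at $443000; 2 additional charges → +$4000. Combined base = $447000.
Defendant is a documented gang member (+$14750 flat): $447000 + $14750 = $461750.
Continuous local residence of ten or more years (−$20500 flat): $461750 − $20500 = $441250.
Defendant has an active warrant in another jurisdiction (+30%): $441250 × 1.3 = $573625.
$573625 is at or above the $4000 minimum.

$573625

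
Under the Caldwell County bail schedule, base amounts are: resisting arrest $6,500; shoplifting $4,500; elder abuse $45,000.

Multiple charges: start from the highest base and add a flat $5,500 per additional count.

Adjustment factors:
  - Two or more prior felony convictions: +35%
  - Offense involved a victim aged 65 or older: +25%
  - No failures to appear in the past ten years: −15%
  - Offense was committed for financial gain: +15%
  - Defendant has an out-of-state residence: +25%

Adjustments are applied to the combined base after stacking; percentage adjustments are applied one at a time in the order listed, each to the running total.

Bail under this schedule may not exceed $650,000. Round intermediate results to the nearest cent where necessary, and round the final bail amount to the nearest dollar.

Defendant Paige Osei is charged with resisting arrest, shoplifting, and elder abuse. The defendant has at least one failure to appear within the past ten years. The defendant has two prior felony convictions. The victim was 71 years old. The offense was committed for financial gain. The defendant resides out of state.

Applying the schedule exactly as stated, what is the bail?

Base amounts from the schedule: resisting arrest $6,500; shoplifting $4,500; elder abuse $45,000.
Stacking rule: highest base plus $5,500 per additional charge. Highest is elder abuse at $45,000; 2 additional charges → +$11,000. Combined base = $56,000.
Two or more prior felony convictions (+35%): $56,000 × 1.35 = $75,600.
Offense involved a victim aged 65 or older (+25%): $75,600 × 1.25 = $94,500.
Offense was committed for financial gain (+15%): $94,500 × 1.15 = $108,675.
Defendant has an out-of-state residence (+25%): $108,675 × 1.25 = $135,843.75.
$135,843.75 is within the $650,000 maximum.
Rounded to the nearest dollar: $135,844.

$135,844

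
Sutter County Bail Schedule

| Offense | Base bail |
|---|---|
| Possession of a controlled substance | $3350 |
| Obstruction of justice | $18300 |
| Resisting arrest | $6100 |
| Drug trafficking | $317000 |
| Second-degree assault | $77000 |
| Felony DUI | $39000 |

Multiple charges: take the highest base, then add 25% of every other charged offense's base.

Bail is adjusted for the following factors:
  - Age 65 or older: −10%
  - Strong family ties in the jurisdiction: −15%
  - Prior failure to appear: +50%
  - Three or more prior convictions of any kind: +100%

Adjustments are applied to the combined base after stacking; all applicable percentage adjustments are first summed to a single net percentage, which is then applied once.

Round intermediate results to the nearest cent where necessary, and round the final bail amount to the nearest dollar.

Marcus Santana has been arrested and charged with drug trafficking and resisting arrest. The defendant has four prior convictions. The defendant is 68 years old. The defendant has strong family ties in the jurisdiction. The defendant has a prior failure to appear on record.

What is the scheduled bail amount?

Base amounts from the schedule: drug trafficking $317000; resisting arrest $6100.
Stacking rule: highest base plus 25% of each additional charge. Highest is drug trafficking at $317000. Additional: $6100 × 25% = $1525. Combined base = $317000 + $1525 = $318525.
Net percentage adjustment: −10% −15% +50% +100% = +125%. $318525 × 2.25 = $716681.25.
Rounded to the nearest dollar: $716681.

$716681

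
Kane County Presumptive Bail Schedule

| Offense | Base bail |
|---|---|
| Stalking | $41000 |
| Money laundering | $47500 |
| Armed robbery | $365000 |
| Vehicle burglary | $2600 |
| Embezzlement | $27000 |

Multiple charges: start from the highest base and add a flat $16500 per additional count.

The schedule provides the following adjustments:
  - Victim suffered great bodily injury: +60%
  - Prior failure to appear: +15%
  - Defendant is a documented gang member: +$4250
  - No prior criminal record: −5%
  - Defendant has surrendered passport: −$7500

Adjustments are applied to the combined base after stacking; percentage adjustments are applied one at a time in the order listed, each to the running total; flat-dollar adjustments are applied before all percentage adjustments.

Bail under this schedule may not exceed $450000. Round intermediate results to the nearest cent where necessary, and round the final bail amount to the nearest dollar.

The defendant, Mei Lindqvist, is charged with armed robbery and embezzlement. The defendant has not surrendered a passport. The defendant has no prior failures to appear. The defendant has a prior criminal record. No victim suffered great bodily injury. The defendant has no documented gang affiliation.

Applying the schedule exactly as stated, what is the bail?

Base amounts from the schedule: armed robbery $365000; embezzlement $27000.
Stacking rule: highest base plus $16500 per additional charge. Highest is armed robbery at $365000; 1 additional charge → +$16500. Combined base = $381500.
No adjustment factors apply to this defendant.
$381500 is within the $450000 maximum.

$381500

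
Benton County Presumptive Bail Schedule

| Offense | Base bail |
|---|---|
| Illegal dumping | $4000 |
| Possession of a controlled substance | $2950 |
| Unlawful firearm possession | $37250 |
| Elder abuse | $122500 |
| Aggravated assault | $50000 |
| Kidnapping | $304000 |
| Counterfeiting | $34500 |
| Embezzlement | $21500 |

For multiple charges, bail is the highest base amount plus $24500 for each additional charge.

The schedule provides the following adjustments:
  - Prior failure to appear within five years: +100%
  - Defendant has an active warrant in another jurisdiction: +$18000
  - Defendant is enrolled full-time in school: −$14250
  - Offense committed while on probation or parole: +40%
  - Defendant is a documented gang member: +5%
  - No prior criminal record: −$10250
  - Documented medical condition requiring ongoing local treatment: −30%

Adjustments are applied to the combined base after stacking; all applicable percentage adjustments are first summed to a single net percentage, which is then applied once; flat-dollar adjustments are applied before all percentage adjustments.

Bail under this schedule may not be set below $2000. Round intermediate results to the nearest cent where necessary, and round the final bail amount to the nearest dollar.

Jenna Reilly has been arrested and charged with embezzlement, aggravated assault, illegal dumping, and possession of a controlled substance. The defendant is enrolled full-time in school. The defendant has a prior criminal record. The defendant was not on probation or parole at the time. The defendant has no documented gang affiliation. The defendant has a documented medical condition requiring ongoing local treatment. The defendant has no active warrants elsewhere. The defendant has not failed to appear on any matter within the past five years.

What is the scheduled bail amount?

Base amounts from the schedule: embezzlement $21500; aggravated assault $50000; illegal dumping $4000; possession of a controlled substance $2950.
Stacking rule: highest base plus $24500 per additional charge. Highest is aggravated assault at $50000; 3 additional charges → +$73500. Combined base = $123500.
Defendant is enrolled full-time in school (−$14250 flat): $123500 − $14250 = $109250.
Documented medical condition requiring ongoing local treatment (−30%): $109250 × 0.7 = $76475.
$76475 is at or above the $2000 minimum.

$76475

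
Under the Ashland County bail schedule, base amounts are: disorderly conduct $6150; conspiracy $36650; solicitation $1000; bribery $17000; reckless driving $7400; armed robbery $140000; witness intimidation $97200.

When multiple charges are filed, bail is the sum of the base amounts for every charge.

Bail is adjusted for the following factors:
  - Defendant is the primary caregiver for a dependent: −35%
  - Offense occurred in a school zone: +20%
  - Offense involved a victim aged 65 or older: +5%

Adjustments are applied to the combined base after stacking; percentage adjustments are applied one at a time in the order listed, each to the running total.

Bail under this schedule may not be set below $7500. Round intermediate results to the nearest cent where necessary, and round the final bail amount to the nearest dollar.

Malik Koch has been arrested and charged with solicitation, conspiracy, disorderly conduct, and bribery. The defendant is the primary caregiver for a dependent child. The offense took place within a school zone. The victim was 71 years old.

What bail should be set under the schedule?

$49795

Base amounts from the schedule: solicitation $1000; conspiracy $36650; disorderly conduct $6150; bribery $17000.
Stacking rule: sum of all bases. $1000 + $36650 + $6150 + $17000 = $60800.
Defendant is the primary caregiver for a dependent (−35%): $60800 × 0.65 = $39520.
Offense occurred in a school zone (+20%): $39520 × 1.2 = $47424.
Offense involved a victim aged 65 or older (+5%): $47424 × 1.05 = $49795.20.
$49795.20 is at or above the $7500 minimum.
Rounded to the nearest dollar: $49795.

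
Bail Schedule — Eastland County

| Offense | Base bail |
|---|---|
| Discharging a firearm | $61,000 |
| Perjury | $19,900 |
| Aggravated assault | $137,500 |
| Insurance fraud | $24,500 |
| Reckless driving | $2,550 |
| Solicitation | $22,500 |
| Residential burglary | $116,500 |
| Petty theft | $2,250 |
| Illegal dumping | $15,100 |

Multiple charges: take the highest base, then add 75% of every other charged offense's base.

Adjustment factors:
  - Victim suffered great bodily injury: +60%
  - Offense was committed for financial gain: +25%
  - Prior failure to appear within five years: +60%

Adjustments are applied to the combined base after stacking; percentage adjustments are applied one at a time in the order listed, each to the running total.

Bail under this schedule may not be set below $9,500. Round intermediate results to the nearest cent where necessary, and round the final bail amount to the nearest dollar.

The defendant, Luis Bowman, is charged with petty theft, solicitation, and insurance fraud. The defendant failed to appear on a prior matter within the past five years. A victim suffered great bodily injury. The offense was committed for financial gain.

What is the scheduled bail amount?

Base amounts from the schedule: petty theft $2,250; solicitation $22,500; insurance fraud $24,500.
Stacking rule: highest base plus 75% of each additional charge. Highest is insurance fraud at $24,500. Additional: $2,250 × 75% = $1,687.50; $22,500 × 75% = $16,875. Combined base = $24,500 + $18,562.50 = $43,062.50.
Victim suffered great bodily injury (+60%): $43,062.50 × 1.6 = $68,900.
Offense was committed for financial gain (+25%): $68,900 × 1.25 = $86,125.
Prior failure to appear within five years (+60%): $86,125 × 1.6 = $137,800.
$137,800 is at or above the $9,500 minimum.

$137,800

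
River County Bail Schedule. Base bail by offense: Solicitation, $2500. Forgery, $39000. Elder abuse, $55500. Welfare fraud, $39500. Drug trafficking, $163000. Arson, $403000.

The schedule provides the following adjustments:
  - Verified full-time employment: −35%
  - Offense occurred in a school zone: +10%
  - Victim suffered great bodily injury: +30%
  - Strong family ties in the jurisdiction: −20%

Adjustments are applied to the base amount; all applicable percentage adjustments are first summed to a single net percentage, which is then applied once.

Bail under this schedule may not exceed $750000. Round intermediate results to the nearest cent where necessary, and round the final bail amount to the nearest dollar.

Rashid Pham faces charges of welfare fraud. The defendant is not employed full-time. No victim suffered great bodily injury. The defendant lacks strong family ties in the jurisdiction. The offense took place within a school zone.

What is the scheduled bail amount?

Base amounts from the schedule: welfare fraud $39500.
Single charge. Combined base = $39500.
Offense occurred in a school zone (+10%): $39500 × 1.1 = $43450.
$43450 is within the $750000 maximum.

$43450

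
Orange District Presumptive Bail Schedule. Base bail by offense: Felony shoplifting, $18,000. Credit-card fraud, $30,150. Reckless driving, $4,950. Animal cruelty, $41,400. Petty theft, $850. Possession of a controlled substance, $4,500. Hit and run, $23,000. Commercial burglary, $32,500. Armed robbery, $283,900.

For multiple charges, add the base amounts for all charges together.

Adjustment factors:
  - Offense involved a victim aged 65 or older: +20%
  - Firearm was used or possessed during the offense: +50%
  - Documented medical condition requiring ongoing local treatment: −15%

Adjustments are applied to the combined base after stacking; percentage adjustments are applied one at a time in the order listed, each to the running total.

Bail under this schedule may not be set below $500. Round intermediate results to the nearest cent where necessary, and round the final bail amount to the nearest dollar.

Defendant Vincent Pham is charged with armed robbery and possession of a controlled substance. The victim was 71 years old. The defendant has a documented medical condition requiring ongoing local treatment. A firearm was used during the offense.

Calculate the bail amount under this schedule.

Base amounts from the schedule: armed robbery $283,900; possession of a controlled substance $4,500.
Stacking rule: sum of all bases. $283,900 + $4,500 = $288,400.
Offense involved a victim aged 65 or older (+20%): $288,400 × 1.2 = $346,080.
Firearm was used or possessed during the offense (+50%): $346,080 × 1.5 = $519,120.
Documented medical condition requiring ongoing local treatment (−15%): $519,120 × 0.85 = $441,252.
$441,252 is at or above the $500 minimum.

$441,252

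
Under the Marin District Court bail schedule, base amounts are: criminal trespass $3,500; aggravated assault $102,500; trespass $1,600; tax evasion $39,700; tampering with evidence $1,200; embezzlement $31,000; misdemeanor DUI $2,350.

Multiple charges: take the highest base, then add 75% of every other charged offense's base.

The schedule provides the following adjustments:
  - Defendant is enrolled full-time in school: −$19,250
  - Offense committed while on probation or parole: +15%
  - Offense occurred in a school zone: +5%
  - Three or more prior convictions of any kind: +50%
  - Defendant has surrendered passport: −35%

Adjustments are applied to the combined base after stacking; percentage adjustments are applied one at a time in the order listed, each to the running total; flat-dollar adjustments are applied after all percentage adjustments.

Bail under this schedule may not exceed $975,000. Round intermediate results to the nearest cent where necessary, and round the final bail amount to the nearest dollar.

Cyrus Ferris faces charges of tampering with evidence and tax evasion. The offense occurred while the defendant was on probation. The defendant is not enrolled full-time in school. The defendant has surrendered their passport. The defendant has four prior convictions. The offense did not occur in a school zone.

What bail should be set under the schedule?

$45,523

Base amounts from the schedule: tampering with evidence $1,200; tax evasion $39,700.
Stacking rule: highest base plus 75% of each additional charge. Highest is tax evasion at $39,700. Additional: $1,200 × 75% = $900. Combined base = $39,700 + $900 = $40,600.
Offense committed while on probation or parole (+15%): $40,600 × 1.15 = $46,690.
Three or more prior convictions of any kind (+50%): $46,690 × 1.5 = $70,035.
Defendant has surrendered passport (−35%): $70,035 × 0.65 = $45,522.75.
$45,522.75 is within the $975,000 maximum.
Rounded to the nearest dollar: $45,523.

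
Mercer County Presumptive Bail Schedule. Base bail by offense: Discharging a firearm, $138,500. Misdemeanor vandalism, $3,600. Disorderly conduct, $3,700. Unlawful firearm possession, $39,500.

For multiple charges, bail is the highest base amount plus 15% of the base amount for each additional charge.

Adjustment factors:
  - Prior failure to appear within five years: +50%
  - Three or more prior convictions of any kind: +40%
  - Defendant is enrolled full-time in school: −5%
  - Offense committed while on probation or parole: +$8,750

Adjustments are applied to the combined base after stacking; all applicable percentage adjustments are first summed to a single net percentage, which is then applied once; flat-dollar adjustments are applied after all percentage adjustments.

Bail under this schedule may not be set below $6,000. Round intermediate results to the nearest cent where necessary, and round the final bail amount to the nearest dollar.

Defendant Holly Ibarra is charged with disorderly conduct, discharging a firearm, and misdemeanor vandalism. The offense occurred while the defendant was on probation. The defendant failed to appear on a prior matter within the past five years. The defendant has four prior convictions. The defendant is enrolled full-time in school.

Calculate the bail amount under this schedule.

$267,001

Base amounts from the schedule: disorderly conduct $3,700; discharging a firearm $138,500; misdemeanor vandalism $3,600.
Stacking rule: highest base plus 15% of each additional charge. Highest is discharging a firearm at $138,500. Additional: $3,700 × 15% = $555; $3,600 × 15% = $540. Combined base = $138,500 + $1,095 = $139,595.
Net percentage adjustment: +50% +40% −5% = +85%. $139,595 × 1.85 = $258,250.75.
Offense committed while on probation or parole (+$8,750 flat): $258,250.75 + $8,750 = $267,000.75.
$267,000.75 is at or above the $6,000 minimum.
Rounded to the nearest dollar: $267,001.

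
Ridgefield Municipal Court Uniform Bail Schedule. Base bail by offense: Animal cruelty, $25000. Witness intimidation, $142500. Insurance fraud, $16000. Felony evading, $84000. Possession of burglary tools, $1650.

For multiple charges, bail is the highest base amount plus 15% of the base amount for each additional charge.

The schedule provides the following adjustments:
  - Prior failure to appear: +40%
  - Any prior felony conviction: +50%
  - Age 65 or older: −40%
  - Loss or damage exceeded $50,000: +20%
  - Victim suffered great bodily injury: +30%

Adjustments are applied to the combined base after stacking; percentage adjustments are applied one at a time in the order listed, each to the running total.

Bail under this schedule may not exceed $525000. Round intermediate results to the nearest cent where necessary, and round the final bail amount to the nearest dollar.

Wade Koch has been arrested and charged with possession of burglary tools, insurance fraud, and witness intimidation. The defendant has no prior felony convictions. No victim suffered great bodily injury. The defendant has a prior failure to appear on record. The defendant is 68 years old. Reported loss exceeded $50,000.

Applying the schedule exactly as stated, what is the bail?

$146309

Base amounts from the schedule: possession of burglary tools $1650; insurance fraud $16000; witness intimidation $142500.
Stacking rule: highest base plus 15% of each additional charge. Highest is witness intimidation at $142500. Additional: $1650 × 15% = $247.50; $16000 × 15% = $2400. Combined base = $142500 + $2647.50 = $145147.50.
Prior failure to appear (+40%): $145147.50 × 1.4 = $203206.50.
Age 65 or older (−40%): $203206.50 × 0.6 = $121923.90.
Loss or damage exceeded $50,000 (+20%): $121923.90 × 1.2 = $146308.68.
$146308.68 is within the $525000 maximum.
Rounded to the nearest dollar: $146309.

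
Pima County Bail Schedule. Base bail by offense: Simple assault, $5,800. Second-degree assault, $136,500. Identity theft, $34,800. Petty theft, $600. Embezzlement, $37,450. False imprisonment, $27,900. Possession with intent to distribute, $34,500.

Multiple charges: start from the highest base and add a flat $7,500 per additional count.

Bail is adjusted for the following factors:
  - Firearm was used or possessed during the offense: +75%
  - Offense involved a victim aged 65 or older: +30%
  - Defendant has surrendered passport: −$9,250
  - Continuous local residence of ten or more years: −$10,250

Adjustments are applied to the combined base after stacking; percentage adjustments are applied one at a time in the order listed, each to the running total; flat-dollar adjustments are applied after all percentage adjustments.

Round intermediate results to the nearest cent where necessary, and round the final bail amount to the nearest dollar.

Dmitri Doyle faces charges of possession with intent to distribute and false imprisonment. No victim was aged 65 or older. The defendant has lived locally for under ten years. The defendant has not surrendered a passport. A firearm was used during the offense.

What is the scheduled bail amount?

Base amounts from the schedule: possession with intent to distribute $34,500; false imprisonment $27,900.
Stacking rule: highest base plus $7,500 per additional charge. Highest is possession with intent to distribute at $34,500; 1 additional charge → +$7,500. Combined base = $42,000.
Firearm was used or possessed during the offense (+75%): $42,000 × 1.75 = $73,500.

$73,500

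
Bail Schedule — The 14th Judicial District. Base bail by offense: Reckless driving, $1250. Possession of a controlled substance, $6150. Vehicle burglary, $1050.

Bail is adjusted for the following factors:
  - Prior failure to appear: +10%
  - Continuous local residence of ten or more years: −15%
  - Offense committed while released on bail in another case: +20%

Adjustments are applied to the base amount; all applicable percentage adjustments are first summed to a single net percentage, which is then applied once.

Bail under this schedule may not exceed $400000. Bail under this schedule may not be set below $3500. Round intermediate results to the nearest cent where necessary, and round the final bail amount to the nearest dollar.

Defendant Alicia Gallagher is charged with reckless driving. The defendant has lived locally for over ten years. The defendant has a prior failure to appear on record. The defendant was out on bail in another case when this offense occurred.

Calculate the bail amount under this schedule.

Base amounts from the schedule: reckless driving $1250.
Single charge. Combined base = $1250.
Net percentage adjustment: +10% −15% +20% = +15%. $1250 × 1.15 = $1437.50.
$1437.50 is within the $400000 maximum.
Result $1437.50 is below the minimum of $3500; bail is set at the minimum $3500.

$3500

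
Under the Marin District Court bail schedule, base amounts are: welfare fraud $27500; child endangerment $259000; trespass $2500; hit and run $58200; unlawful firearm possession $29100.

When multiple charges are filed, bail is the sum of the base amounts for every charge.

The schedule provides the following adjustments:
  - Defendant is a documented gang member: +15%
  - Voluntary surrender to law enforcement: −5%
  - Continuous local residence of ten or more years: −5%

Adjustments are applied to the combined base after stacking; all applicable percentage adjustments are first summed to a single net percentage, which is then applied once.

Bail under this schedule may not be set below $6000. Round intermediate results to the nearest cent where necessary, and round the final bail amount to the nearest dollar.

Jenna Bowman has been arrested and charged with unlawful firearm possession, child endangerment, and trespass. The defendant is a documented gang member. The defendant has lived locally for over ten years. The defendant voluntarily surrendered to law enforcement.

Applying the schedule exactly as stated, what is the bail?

Base amounts from the schedule: unlawful firearm possession $29100; child endangerment $259000; trespass $2500.
Stacking rule: sum of all bases. $29100 + $259000 + $2500 = $290600.
Net percentage adjustment: +15% −5% −5% = +5%. $290600 × 1.05 = $305130.
$305130 is at or above the $6000 minimum.

$305130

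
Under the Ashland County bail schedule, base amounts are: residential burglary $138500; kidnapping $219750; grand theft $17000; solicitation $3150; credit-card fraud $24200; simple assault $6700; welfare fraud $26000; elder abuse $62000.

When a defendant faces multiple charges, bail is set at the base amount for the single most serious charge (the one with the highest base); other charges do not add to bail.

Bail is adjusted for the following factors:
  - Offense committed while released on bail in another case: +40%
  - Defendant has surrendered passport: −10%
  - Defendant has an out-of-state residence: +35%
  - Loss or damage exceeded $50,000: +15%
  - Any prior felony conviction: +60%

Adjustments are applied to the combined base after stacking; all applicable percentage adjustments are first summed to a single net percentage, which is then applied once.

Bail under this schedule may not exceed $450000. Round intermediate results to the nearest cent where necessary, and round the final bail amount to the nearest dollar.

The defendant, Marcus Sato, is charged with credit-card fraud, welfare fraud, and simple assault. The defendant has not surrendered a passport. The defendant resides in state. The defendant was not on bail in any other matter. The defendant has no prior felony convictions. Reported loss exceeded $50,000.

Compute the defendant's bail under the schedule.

$29900

Base amounts from the schedule: credit-card fraud $24200; welfare fraud $26000; simple assault $6700.
Stacking rule: use the highest base only. Highest is welfare fraud at $26000. Combined base = $26000.
Loss or damage exceeded $50,000 (+15%): $26000 × 1.15 = $29900.
$29900 is within the $450000 maximum.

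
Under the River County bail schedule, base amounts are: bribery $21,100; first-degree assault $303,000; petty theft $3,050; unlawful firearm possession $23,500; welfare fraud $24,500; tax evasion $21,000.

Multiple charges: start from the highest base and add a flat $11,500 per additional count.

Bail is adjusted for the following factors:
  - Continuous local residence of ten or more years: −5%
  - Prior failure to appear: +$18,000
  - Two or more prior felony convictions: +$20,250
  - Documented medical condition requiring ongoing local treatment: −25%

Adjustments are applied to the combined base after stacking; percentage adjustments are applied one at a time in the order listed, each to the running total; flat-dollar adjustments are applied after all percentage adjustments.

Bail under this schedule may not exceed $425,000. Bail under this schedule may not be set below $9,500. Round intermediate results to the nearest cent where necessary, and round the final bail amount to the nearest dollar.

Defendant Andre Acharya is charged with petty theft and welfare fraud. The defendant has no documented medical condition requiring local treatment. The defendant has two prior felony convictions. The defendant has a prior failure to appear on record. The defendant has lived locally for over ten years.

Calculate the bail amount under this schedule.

Base amounts from the schedule: petty theft $3,050; welfare fraud $24,500.
Stacking rule: highest base plus $11,500 per additional charge. Highest is welfare fraud at $24,500; 1 additional charge → +$11,500. Combined base = $36,000.
Continuous local residence of ten or more years (−5%): $36,000 × 0.95 = $34,200.
Prior failure to appear (+$18,000 flat): $34,200 + $18,000 = $52,200.
Two or more prior felony convictions (+$20,250 flat): $52,200 + $20,250 = $72,450.
$72,450 is within the $425,000 maximum.
$72,450 is at or above the $9,500 minimum.

$72,450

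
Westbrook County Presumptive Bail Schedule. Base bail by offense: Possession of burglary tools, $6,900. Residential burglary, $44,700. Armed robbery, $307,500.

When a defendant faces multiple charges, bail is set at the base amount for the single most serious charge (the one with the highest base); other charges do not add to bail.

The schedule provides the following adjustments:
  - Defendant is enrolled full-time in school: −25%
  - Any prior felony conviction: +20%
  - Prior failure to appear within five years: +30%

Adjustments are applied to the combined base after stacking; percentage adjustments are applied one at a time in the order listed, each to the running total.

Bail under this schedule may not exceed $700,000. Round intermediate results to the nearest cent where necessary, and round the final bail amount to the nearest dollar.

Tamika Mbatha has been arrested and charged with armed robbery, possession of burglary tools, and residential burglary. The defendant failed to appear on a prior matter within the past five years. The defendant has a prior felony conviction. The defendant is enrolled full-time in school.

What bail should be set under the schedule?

Base amounts from the schedule: armed robbery $307,500; possession of burglary tools $6,900; residential burglary $44,700.
Stacking rule: use the highest base only. Highest is armed robbery at $307,500. Combined base = $307,500.
Defendant is enrolled full-time in school (−25%): $307,500 × 0.75 = $230,625.
Any prior felony conviction (+20%): $230,625 × 1.2 = $276,750.
Prior failure to appear within five years (+30%): $276,750 × 1.3 = $359,775.
$359,775 is within the $700,000 maximum.

$359,775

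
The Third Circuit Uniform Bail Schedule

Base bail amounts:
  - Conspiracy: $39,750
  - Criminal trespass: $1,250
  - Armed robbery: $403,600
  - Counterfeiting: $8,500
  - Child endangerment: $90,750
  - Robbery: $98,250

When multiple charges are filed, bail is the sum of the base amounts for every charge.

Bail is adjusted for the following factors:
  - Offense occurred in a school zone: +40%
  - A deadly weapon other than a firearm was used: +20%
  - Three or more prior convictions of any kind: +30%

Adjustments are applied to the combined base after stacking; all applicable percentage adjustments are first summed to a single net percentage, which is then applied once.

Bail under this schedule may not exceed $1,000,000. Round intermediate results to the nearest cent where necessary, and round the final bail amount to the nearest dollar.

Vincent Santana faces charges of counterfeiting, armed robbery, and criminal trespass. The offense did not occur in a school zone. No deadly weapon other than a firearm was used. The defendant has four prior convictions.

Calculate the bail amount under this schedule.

Base amounts from the schedule: counterfeiting $8,500; armed robbery $403,600; criminal trespass $1,250.
Stacking rule: sum of all bases. $8,500 + $403,600 + $1,250 = $413,350.
Three or more prior convictions of any kind (+30%): $413,350 × 1.3 = $537,355.
$537,355 is within the $1,000,000 maximum.

$537,355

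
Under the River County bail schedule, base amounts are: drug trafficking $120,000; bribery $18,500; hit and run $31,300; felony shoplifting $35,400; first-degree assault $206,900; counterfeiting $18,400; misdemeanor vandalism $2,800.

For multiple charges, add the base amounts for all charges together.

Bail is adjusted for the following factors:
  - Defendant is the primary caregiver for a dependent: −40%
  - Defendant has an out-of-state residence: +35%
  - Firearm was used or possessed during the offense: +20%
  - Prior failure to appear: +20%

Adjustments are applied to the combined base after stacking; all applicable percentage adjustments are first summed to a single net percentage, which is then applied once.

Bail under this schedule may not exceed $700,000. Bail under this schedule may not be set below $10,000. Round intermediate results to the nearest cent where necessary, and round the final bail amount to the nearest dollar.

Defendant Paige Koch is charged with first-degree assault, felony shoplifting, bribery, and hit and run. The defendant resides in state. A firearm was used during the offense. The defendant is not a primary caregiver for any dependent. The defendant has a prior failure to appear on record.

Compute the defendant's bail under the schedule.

$408,940

Base amounts from the schedule: first-degree assault $206,900; felony shoplifting $35,400; bribery $18,500; hit and run $31,300.
Stacking rule: sum of all bases. $206,900 + $35,400 + $18,500 + $31,300 = $292,100.
Net percentage adjustment: +20% +20% = +40%. $292,100 × 1.4 = $408,940.
$408,940 is within the $700,000 maximum.
$408,940 is at or above the $10,000 minimum.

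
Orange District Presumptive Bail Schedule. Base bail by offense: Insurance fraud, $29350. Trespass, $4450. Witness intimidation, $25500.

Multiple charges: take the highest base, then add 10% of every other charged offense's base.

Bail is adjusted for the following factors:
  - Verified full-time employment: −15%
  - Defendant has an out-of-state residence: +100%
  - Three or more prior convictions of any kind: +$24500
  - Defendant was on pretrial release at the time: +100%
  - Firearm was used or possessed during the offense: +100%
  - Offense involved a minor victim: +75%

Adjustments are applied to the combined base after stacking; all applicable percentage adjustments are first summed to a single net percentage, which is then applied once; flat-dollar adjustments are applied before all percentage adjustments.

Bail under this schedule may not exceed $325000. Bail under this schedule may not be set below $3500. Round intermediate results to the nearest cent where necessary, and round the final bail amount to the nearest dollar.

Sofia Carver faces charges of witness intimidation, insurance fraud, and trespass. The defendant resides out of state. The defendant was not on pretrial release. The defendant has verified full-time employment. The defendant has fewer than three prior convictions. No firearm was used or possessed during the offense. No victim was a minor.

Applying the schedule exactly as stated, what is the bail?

Base amounts from the schedule: witness intimidation $25500; insurance fraud $29350; trespass $4450.
Stacking rule: highest base plus 10% of each additional charge. Highest is insurance fraud at $29350. Additional: $25500 × 10% = $2550; $4450 × 10% = $445. Combined base = $29350 + $2995 = $32345.
Net percentage adjustment: −15% +100% = +85%. $32345 × 1.85 = $59838.25.
$59838.25 is within the $325000 maximum.
$59838.25 is at or above the $3500 minimum.
Rounded to the nearest dollar: $59838.

$59838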